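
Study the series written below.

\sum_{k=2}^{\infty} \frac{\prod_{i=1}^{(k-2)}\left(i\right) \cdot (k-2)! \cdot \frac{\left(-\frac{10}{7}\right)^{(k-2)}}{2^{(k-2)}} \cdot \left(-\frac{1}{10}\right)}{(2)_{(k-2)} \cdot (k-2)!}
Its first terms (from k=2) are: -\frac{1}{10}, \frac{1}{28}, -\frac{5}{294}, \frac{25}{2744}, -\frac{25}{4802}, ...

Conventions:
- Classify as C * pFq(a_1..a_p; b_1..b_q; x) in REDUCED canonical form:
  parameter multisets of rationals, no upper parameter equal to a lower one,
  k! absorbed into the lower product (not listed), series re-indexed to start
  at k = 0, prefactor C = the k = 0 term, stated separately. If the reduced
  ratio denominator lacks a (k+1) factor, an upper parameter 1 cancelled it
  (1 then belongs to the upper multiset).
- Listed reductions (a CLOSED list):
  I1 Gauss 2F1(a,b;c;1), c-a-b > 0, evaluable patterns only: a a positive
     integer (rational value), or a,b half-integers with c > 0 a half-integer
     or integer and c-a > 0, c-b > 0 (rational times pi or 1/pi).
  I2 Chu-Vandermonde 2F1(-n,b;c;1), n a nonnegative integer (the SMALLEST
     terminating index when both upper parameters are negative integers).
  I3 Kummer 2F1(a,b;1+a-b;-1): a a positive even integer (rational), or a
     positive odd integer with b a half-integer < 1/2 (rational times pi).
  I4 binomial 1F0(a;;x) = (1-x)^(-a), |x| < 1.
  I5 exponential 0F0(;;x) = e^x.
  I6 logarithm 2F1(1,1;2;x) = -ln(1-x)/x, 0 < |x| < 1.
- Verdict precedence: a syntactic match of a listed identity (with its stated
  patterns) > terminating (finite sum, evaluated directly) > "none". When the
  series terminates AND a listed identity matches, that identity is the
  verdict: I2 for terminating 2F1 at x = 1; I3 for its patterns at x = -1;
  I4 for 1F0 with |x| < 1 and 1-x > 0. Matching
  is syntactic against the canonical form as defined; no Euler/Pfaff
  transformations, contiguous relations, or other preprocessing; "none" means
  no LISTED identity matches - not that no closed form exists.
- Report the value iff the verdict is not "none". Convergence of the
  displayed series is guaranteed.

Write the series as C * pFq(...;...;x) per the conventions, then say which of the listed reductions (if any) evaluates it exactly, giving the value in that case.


Prefactor -\frac{1}{10}, argument -\frac{5}{7}: 2F1 with upper {1, 1} over lower {2}. Verdict: logarithm (I6) applies (the logarithm: parameters (1,1;2), x = -\frac{5}{7}). Sum: \left(-\frac{7}{50}\right) \cdot \ln\left(\frac{12}{7}\right).

The tell: t_0 being -\frac{1}{10}, the running product (C = -1/10, x = -5/7) telescopes to a rising factorial.
Adjacent-term ratio: r(k) = -\frac{5}{7} * (k+1) (k+1) / [(k+2) (k+1)] - rational in k, leading ratio -\frac{5}{7}; with t_0 = -\frac{1}{10}, classification follows.


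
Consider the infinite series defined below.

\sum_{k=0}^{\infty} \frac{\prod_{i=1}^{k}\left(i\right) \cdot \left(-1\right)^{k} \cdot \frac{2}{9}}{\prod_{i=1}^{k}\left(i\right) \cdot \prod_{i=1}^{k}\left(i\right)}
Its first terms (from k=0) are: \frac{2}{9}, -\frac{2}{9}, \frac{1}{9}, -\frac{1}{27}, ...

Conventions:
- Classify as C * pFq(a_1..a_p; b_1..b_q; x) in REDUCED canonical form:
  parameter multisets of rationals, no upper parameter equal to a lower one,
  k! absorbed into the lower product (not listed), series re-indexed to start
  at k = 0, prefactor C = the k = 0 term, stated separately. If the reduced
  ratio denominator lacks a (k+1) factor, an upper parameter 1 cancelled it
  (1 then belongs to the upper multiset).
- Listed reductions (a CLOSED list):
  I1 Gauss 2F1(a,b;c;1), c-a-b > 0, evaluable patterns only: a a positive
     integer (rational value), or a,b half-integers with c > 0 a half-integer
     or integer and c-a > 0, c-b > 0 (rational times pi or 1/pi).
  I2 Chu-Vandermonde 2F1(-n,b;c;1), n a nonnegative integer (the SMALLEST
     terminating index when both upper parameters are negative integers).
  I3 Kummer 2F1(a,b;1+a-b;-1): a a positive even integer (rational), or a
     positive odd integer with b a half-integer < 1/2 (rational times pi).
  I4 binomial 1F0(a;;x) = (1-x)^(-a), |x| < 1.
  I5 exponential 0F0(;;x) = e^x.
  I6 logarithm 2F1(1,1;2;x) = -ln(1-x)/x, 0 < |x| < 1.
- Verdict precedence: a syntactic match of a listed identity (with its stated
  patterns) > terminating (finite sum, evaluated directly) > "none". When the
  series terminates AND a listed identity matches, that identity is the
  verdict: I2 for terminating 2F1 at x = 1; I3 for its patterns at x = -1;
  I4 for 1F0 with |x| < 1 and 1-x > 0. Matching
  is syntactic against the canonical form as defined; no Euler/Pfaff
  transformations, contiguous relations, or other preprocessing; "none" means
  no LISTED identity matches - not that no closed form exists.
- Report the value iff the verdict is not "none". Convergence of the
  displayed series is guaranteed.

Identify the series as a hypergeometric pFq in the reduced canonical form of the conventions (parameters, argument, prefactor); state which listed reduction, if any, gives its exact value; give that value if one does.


Key step: t_0 being \frac{2}{9}, the parameter 1 appears in both the upper and lower lists and cancels.
Term ratio: r(k) = -1 * 1 / [(k+1)] - rational; roots negated = parameters, x = -1, C = \frac{2}{9}.

The series (x = -1) is 0F0: upper {-}, lower {-}, prefactor \frac{2}{9}. Verdict (x = -1): the exponential series (I5) applies (the 0F0 exponential series at x = -1). Exact value: \frac{2}{9} \cdot e^{-1}.


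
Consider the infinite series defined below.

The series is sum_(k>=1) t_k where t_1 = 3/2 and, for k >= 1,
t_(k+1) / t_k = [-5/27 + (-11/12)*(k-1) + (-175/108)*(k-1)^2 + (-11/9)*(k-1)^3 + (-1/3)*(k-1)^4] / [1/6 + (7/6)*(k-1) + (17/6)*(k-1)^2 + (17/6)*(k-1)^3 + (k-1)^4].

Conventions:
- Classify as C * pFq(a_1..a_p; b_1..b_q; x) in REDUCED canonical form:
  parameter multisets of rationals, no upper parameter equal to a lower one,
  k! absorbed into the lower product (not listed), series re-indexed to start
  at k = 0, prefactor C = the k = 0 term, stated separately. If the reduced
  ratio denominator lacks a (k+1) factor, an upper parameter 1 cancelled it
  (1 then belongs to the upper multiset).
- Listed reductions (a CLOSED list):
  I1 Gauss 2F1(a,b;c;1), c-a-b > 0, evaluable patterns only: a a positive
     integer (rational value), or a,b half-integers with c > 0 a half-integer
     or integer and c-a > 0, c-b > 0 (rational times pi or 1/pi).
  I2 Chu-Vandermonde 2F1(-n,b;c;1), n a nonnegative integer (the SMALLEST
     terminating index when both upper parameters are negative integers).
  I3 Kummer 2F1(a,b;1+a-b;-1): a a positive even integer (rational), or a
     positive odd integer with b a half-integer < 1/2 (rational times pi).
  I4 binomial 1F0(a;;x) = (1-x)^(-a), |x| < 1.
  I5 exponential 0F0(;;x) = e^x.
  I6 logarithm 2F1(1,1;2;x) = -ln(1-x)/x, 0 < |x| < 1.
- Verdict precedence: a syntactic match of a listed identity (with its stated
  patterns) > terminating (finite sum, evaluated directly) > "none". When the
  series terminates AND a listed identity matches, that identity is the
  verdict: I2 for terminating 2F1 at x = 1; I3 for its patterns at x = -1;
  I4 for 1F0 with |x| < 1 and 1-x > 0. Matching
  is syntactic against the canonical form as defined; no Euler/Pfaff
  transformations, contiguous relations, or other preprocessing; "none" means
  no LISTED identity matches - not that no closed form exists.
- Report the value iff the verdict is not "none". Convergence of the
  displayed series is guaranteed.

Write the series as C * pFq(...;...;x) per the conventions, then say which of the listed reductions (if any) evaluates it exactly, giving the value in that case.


This is 3/2 * 2F1(5/6, 4/3; 1/3; -1/3) in reduced canonical form. Verdict: none. Every listed pattern misses the 2F1 form at -1/3, upper {5/6, 4/3}.

Structural cue: t_0 = 3/2 here, and cancel k + 1/2 from the displayed ratio first; then prefactor 3/2.
Ratio: r(k) = (-1/3) * (k+5/6) (k+4/3) / [(k+1/3) (k+1)] ; factor over Q: parameters, x = (-1/3), and C = 3/2.


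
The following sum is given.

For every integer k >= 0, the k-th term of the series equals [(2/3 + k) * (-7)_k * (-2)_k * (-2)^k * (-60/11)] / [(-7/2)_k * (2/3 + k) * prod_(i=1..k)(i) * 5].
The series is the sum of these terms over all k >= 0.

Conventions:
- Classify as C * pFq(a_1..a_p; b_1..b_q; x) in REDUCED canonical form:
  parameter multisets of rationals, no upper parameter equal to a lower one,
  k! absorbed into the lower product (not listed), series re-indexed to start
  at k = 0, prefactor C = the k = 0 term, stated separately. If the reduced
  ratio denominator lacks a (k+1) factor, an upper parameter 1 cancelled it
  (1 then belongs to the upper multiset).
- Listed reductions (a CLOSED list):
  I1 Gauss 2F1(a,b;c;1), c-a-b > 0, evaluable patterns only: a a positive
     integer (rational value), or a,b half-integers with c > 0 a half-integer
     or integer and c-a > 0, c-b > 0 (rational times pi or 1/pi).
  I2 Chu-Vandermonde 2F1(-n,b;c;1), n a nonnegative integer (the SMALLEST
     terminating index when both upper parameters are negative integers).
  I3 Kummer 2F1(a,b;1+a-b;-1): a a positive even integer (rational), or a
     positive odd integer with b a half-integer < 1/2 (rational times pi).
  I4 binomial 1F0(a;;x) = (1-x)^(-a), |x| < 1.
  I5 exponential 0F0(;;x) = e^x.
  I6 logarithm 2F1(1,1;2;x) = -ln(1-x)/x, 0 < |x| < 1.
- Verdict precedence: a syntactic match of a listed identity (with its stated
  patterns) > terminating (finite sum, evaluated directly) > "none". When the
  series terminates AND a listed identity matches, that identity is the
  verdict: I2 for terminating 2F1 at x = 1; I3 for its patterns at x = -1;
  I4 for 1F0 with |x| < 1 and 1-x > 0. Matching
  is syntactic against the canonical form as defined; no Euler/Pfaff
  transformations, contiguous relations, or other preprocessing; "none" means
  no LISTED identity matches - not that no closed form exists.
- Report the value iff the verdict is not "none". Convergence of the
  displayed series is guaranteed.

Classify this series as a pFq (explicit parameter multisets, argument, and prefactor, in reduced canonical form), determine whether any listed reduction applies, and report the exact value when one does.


Canonical form: C = -12/11 times 2F1 with upper {-7, -2}, lower {-7/2}, x = -2. Verdict: terminating - upper -2 stops the sum at k = 2; the 3 terms are added exactly. Its exact value is -1692/55.

First insight: from the first term -12/11: k + 2/3 divides numerator and denominator alike; prefactor -12/11 after cancelling.
Step ratio: r(k) = (-2) * (k-7) (k-2) / [(k-7/2) (k+1)] - rational; roots negated = parameters, x = (-2), C = -12/11.


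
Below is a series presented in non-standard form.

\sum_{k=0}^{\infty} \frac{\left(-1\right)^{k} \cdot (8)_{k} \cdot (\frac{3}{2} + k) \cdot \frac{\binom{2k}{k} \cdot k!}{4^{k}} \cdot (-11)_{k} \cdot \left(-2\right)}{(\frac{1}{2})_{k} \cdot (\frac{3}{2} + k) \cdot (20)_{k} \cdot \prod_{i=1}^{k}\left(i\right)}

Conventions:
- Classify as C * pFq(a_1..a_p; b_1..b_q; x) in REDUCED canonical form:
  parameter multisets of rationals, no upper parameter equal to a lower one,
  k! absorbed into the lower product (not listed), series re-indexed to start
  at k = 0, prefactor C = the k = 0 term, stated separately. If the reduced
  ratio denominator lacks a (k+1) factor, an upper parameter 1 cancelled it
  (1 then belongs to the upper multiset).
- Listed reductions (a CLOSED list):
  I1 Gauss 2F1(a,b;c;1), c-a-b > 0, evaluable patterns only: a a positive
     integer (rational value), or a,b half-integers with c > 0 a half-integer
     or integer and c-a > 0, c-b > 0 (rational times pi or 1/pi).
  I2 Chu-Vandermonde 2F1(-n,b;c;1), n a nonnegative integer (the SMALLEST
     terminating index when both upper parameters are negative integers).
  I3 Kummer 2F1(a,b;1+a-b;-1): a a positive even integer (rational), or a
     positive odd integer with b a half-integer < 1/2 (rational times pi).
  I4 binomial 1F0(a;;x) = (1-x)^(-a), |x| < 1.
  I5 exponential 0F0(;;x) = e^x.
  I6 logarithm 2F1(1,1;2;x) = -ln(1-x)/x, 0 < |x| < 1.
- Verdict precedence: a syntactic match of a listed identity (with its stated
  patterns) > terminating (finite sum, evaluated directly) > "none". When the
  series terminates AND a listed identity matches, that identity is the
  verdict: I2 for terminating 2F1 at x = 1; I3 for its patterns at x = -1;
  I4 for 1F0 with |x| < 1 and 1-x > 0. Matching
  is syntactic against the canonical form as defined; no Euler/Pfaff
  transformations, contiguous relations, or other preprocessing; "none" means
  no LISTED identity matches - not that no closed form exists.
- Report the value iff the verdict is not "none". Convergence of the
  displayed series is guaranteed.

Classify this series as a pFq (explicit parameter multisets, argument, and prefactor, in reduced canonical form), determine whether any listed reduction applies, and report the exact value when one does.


At argument -1: a 2F1 with upper {-11, 8}, lower {20}, scaled by C = -2. Verdict: Kummer (I3) applies (x = -1; c = 20 equals 1+a-b for upper {-11, 8}: listed pattern). Its exact value is -\frac{3876}{35}.

Structural cue: x = -1 and striking the common factor k + 3/2 reduces the term (C = -2).
Step ratio: r(k) = -1 * (k-11) (k+8) / [(k+20) (k+1)] - rational in k, leading ratio -1; with t_0 = -2, classification follows.


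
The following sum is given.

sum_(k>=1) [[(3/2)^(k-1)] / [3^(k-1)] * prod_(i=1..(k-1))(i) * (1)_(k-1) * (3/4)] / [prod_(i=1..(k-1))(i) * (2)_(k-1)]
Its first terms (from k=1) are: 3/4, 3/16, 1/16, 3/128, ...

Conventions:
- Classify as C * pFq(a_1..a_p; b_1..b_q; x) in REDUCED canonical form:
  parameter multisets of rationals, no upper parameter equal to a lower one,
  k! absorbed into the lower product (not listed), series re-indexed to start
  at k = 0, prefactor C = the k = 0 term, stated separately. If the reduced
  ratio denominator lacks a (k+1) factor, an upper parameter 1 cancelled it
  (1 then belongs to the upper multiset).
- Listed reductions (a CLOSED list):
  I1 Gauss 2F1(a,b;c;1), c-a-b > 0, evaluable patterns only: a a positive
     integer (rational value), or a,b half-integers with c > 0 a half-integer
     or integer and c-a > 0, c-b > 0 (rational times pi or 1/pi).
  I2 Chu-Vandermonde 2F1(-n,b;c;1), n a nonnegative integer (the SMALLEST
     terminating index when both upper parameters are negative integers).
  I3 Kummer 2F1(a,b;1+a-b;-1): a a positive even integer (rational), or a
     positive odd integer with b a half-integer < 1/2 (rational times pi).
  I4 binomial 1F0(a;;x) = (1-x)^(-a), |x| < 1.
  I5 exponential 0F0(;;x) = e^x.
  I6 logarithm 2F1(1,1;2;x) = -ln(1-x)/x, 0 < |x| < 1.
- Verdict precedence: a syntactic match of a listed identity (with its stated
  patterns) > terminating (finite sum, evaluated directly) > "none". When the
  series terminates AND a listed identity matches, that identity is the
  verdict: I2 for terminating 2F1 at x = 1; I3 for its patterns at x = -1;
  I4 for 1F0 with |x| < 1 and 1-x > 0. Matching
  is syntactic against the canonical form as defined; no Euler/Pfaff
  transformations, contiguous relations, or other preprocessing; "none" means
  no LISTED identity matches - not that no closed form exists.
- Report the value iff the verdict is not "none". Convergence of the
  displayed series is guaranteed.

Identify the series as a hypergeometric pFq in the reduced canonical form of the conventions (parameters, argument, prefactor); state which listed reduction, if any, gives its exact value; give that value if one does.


This is 3/4 * 2F1(1, 1; 2; 1/2) in reduced canonical form. Verdict (x = 1/2): logarithm (I6) applies (the logarithm: parameters (1,1;2), x = 1/2). Value: (-3/2) * ln(1/2).

Structural cue: t_0 being 3/4, the running product (prefactor 3/4) telescopes to a rising factorial.
Adjacent-term ratio: r(k) = (1/2) * (k+1) (k+1) / [(k+2) (k+1)] - rational; roots negated = parameters, x = (1/2), C = 3/4.


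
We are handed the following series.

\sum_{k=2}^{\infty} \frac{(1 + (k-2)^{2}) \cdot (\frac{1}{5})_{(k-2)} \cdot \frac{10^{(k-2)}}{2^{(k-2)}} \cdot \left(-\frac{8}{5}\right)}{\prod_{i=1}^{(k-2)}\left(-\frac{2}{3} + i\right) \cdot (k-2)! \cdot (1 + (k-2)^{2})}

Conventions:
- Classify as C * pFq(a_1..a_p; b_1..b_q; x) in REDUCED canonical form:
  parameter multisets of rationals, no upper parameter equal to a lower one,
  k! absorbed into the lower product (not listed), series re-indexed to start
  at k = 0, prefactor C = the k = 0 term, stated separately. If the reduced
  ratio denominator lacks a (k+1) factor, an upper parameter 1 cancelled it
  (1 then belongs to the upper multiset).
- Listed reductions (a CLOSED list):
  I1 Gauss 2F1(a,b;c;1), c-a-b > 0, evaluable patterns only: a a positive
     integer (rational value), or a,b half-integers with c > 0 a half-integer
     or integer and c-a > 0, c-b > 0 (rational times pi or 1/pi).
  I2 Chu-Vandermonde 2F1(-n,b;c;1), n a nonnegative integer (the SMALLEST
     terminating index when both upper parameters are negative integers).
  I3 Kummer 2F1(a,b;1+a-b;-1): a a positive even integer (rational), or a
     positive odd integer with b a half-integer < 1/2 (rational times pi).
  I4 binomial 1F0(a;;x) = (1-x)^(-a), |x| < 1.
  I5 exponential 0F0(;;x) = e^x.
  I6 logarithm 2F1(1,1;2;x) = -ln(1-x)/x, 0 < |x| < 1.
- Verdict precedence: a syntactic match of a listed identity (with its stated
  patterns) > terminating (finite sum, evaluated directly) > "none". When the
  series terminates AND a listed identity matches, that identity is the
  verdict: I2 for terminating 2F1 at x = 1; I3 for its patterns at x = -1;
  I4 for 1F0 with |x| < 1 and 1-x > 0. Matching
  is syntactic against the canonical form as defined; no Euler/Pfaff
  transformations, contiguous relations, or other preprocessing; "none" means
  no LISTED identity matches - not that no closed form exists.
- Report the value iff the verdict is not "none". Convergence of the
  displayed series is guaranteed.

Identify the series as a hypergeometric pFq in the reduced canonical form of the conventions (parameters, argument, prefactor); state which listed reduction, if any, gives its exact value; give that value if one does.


Prefactor -\frac{8}{5}, argument 5: 1F1 with upper {\frac{1}{5}} over lower {\frac{1}{3}}. Verdict: none - this 1F1 at x = 5 matches no listed pattern, and upper {\frac{1}{5}} holds no stopper.

The tell: t_0 = -\frac{8}{5} here, and the lower running product (C = -8/5) is a rising factorial.
Term ratio: r(k) = 5 * (k+\frac{1}{5}) / [(k+\frac{1}{3}) (k+1)] ; factor over Q: parameters, x = 5, and C = -\frac{8}{5}.


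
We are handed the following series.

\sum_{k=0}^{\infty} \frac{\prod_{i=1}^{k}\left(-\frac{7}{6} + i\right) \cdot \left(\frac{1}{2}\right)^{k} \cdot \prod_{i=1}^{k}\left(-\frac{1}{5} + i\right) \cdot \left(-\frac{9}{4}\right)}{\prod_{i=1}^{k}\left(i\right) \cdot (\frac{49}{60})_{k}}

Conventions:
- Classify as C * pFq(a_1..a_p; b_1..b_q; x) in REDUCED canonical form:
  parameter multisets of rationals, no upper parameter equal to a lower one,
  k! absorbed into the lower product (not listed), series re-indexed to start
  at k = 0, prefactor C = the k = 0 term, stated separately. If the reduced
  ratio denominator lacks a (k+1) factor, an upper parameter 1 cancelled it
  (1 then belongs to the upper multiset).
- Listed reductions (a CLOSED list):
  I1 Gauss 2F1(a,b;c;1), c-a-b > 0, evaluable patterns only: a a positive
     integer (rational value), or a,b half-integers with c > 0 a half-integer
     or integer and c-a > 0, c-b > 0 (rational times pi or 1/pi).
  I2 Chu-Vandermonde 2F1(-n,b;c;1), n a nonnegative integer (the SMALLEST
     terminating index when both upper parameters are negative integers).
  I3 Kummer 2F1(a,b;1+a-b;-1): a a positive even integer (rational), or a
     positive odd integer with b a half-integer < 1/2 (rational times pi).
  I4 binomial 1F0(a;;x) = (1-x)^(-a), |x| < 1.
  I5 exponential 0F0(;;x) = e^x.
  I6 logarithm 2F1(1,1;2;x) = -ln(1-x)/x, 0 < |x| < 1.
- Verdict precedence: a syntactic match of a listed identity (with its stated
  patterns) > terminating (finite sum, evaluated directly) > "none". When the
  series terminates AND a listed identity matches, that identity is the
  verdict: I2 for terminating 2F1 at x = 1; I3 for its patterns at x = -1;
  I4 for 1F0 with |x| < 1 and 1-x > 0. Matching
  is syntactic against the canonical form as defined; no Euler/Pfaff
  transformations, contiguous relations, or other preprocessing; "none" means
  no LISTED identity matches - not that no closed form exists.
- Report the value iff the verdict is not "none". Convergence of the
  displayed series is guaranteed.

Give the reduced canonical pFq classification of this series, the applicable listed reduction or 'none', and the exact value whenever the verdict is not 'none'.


Reduced: x = \frac{1}{2}, 2F1, upper = {-\frac{1}{6}, \frac{4}{5}}, lower = {\frac{49}{60}}, C = -\frac{9}{4}. Verdict: none - at argument \frac{1}{2} the multisets {-\frac{1}{6}, \frac{4}{5}} ; {\frac{49}{60}} match no listed identity.

Key observation: with t_0 = -\frac{9}{4}, the running product (prefactor -9/4) telescopes to a rising factorial.
Term ratio: r(k) = \frac{1}{2} * (k-\frac{1}{6}) (k+\frac{4}{5}) / [(k+\frac{49}{60}) (k+1)] - rational in k. x = \frac{1}{2}; t_0 = -\frac{9}{4}; negate the roots.


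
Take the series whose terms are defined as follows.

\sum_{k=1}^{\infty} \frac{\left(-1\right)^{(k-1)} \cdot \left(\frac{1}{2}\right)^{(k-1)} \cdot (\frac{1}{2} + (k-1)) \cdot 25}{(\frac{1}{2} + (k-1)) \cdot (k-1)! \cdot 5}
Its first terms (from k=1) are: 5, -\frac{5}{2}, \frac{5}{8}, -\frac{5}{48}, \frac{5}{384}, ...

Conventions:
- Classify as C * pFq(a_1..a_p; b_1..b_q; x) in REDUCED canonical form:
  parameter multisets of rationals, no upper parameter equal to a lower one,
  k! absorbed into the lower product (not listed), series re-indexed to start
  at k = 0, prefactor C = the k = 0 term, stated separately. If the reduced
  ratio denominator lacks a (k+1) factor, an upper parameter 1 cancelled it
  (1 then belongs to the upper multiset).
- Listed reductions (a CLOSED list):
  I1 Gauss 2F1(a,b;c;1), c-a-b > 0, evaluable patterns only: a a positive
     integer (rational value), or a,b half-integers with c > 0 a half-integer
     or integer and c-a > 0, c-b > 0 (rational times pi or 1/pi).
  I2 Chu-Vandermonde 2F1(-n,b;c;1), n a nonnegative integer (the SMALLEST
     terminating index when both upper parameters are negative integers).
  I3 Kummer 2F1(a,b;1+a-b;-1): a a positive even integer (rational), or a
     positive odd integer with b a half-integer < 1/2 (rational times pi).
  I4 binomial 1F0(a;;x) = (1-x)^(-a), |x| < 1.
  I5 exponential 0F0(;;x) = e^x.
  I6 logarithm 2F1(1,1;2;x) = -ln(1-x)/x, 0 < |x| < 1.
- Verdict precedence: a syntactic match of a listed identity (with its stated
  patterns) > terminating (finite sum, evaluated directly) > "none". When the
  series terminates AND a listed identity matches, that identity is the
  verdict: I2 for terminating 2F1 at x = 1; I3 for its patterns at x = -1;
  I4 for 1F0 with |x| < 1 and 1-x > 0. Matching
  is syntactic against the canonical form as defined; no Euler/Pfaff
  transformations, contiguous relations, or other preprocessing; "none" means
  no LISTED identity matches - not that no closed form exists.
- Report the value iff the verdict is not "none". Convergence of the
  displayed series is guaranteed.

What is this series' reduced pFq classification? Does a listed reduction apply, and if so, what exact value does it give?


x = -\frac{1}{2} here; the reduced form reads 0F0, upper {-}, lower {-}, C = 5. Verdict (x = -\frac{1}{2}): exponential (I5) applies (the 0F0 exponential series at x = -\frac{1}{2}). Exact value: 5 \cdot e^{-\frac{1}{2}}.

The tell: from the first term 5: the constant factors (prefactor 5) combine into one prefactor.
Term ratio: r(k) = -\frac{1}{2} * 1 / [(k+1)] - rational in k. x = -\frac{1}{2}; t_0 = 5; negate the roots.


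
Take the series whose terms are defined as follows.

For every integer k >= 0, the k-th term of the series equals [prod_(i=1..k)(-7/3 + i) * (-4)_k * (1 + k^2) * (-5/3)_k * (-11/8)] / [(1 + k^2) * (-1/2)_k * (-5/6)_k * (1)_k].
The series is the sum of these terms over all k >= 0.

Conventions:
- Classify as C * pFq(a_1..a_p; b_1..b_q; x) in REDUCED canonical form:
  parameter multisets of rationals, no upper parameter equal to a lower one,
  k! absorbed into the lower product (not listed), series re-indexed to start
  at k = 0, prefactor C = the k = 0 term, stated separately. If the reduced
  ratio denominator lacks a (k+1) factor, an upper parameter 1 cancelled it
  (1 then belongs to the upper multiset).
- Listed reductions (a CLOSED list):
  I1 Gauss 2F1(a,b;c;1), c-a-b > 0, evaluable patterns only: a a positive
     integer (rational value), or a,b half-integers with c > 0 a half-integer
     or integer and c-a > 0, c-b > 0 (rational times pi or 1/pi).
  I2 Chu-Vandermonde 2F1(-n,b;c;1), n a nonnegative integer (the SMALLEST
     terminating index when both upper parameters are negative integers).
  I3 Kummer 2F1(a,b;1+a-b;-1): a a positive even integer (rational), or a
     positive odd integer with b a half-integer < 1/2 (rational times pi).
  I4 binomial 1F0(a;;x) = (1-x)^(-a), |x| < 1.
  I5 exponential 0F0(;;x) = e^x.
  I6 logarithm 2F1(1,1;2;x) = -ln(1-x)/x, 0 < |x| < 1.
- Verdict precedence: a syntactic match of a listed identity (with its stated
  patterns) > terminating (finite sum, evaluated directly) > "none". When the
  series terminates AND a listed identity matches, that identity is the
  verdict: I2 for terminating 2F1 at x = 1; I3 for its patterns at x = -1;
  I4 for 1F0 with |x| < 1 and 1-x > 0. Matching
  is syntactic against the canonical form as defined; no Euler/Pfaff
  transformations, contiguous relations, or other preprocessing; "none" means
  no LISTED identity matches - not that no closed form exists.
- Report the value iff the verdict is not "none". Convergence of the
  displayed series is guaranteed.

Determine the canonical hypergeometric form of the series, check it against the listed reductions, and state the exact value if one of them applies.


At argument 1: a 3F2 with upper {-4, -5/3, -4/3}, lower {-5/6, -1/2}, scaled by C = -11/8. Verdict: terminating at k = 4: the factor (-4)_k kills every later term; summing the 5 survivors is exact. Value: -2033405/25272.

The tell: t_0 = -11/8 here, and the factor k^2 + 1 cancels (top and bottom), leaving C = -11/8.
Ratio: r(k) = 1 * (k-4) (k-5/3) (k-4/3) / [(k-5/6) (k-1/2) (k+1)] - rational in k. x = 1; t_0 = -11/8; negate the roots.


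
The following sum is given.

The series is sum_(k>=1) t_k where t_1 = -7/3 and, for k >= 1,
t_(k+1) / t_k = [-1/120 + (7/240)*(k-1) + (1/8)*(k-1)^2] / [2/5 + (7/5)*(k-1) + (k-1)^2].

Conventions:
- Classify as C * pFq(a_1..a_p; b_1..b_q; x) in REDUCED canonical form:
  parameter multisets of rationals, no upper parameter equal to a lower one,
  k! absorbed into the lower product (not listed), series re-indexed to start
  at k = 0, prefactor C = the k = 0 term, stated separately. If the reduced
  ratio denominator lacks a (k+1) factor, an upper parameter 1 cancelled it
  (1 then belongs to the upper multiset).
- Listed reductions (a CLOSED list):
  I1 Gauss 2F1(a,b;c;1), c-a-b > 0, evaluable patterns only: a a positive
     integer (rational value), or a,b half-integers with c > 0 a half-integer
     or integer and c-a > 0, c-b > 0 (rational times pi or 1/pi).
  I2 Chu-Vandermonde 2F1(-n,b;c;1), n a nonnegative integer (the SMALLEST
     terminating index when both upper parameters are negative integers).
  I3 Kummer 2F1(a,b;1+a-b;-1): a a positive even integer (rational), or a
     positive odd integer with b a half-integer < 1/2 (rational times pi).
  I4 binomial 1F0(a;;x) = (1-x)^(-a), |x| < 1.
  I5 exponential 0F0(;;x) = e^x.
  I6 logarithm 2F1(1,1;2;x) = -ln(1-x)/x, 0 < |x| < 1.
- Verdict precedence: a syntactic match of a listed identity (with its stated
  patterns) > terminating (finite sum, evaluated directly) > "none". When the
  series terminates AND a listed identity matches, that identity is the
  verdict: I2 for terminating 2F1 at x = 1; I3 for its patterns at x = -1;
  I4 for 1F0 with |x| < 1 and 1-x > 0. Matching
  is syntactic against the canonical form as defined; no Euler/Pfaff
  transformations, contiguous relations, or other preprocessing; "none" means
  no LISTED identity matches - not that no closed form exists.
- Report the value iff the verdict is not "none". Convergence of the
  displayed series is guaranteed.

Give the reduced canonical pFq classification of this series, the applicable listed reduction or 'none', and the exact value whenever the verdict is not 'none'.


Reduced: x = 1/8, 1F0, upper = {-1/6}, lower = {-}, C = -7/3. Verdict (x = 1/8): the I4 binomial reduction applies (the 1F0 binomial series: exponent 1/6, x = 1/8). Exact value: (-7/3) * (7/8)^(1/6).

Key observation: t_0 = -7/3 here, and factor the ratio over Q (prefactor -7/3): negated roots = parameters.
Adjacent-term ratio: r(k) = (1/8) * (k-1/6) / [(k+1)] - rational in k, leading ratio (1/8); with t_0 = -7/3, classification follows.


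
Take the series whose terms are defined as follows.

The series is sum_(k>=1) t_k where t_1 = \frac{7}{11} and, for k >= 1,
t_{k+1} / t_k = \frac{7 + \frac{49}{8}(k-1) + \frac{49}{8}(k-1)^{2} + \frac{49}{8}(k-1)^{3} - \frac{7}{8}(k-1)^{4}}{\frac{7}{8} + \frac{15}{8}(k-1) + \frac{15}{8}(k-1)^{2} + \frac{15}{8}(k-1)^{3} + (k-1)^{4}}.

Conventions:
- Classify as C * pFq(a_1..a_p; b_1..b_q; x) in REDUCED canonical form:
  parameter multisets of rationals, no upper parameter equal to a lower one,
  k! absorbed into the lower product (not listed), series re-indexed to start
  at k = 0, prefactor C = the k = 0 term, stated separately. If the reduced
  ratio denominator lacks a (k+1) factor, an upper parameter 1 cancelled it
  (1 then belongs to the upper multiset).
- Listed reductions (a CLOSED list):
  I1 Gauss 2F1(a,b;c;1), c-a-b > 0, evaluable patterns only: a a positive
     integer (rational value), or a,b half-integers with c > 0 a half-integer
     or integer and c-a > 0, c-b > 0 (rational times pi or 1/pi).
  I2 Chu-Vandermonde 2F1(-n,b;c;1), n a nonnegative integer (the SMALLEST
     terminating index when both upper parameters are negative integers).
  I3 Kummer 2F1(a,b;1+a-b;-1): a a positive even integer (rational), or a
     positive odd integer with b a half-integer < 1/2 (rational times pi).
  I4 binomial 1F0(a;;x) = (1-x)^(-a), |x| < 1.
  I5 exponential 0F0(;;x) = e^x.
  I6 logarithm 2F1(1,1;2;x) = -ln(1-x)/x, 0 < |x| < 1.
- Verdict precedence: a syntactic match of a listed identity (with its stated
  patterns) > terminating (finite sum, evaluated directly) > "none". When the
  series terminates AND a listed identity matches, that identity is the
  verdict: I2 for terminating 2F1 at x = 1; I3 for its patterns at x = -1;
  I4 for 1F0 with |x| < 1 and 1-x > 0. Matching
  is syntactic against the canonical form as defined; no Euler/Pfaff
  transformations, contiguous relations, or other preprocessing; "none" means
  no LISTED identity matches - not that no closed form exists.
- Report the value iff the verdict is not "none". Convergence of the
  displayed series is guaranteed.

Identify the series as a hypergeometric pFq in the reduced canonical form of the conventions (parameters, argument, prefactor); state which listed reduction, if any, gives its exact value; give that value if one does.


This is \frac{7}{11} * 2F1(-8, 1; \frac{7}{8}; -\frac{7}{8}) in reduced canonical form. Verdict: terminating - the sum ends at index 8 because -8 is a negative integer; exact evaluation follows. Its exact value is \frac{59652281815}{474415227}.

The tell: with t_0 = \frac{7}{11}, cancel k^2 + 1 from the displayed ratio first; then C = 7/11.
Ratio: r(k) = -\frac{7}{8} * (k-8) (k+1) / [(k+\frac{7}{8}) (k+1)] - poly over poly, x = -\frac{7}{8} from leading terms; C = \frac{7}{11} at k = 0.


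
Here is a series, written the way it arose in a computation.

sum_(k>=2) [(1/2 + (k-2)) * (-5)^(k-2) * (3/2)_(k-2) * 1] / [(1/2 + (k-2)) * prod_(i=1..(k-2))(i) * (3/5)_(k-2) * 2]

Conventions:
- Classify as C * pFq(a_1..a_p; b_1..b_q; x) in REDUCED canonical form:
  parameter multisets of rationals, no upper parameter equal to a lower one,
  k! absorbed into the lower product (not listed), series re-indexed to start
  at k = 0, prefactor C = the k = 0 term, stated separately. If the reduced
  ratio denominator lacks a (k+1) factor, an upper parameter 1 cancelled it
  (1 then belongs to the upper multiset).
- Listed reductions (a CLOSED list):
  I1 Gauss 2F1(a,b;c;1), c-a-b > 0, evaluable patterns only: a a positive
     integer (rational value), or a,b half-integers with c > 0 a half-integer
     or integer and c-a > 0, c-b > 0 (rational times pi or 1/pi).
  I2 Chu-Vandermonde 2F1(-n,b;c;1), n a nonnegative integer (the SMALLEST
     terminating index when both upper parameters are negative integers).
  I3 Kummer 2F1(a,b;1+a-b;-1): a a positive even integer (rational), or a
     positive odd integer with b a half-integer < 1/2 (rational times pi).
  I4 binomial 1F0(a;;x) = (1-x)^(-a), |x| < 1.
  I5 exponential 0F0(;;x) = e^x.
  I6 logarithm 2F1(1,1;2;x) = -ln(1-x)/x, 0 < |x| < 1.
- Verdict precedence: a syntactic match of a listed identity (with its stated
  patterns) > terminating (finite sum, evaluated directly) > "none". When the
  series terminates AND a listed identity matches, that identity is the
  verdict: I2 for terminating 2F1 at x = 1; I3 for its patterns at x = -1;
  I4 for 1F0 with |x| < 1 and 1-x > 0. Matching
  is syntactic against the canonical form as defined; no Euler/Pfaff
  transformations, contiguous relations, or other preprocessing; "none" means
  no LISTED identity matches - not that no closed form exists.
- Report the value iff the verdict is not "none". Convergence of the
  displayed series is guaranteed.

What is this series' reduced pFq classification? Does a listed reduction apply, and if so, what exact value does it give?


The series (x = -5) is 1F1: upper {3/2}, lower {3/5}, prefactor 1/2. Verdict: none (x = -5): each listed identity misses the multisets {3/2} ; {3/5}.

Key observation: t_0 being 1/2, the product of the first k integers (C = 1/2) is k!.
Step ratio: r(k) = (-5) * (k+3/2) / [(k+3/5) (k+1)] - rational in k, leading ratio (-5); with t_0 = 1/2, classification follows.


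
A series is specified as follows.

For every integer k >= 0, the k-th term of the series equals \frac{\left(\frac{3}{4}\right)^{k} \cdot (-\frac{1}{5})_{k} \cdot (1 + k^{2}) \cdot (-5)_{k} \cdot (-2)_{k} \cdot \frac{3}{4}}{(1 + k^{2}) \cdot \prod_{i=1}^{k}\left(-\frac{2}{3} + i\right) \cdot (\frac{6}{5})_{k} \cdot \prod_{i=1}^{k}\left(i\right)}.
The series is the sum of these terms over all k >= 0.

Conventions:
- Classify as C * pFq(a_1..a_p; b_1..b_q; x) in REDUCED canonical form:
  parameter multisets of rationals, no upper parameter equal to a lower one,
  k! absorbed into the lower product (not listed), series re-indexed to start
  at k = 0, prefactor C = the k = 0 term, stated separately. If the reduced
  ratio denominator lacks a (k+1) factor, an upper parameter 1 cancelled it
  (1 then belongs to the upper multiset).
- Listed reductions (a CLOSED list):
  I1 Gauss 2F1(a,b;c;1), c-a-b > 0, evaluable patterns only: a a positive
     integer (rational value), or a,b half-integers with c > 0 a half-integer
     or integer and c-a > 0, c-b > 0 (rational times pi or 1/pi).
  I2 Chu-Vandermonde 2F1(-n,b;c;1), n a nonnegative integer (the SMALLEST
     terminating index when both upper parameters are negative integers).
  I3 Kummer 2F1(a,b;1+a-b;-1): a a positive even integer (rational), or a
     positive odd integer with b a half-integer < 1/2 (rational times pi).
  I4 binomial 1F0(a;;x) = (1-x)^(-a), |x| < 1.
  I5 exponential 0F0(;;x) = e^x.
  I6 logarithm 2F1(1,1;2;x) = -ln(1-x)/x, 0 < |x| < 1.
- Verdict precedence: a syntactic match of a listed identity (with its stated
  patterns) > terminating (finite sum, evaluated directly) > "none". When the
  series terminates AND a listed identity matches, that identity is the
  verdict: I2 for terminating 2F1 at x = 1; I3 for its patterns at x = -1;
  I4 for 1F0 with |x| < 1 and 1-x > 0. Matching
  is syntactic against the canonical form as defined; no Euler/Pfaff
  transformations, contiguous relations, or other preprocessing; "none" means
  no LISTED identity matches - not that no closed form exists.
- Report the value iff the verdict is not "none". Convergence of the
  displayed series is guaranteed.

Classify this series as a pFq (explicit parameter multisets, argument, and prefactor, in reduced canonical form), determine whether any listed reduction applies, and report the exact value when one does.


At argument \frac{3}{4}: a 3F2 with upper {-5, -2, -\frac{1}{5}}, lower {\frac{1}{3}, \frac{6}{5}}, scaled by C = \frac{3}{4}. Verdict: terminating - no listed pattern fits, but -2 in the upper list cuts the series at k = 2; direct evaluation. Its exact value is -\frac{1131}{352}.

Key step: x = \frac{3}{4} and the product of the first k integers (C = 3/4) is k!.
Adjacent-term ratio: r(k) = \frac{3}{4} * (k-5) (k-2) (k-\frac{1}{5}) / [(k+\frac{1}{3}) (k+\frac{6}{5}) (k+1)] - rational in k. x = \frac{3}{4}; t_0 = \frac{3}{4}; negate the roots.


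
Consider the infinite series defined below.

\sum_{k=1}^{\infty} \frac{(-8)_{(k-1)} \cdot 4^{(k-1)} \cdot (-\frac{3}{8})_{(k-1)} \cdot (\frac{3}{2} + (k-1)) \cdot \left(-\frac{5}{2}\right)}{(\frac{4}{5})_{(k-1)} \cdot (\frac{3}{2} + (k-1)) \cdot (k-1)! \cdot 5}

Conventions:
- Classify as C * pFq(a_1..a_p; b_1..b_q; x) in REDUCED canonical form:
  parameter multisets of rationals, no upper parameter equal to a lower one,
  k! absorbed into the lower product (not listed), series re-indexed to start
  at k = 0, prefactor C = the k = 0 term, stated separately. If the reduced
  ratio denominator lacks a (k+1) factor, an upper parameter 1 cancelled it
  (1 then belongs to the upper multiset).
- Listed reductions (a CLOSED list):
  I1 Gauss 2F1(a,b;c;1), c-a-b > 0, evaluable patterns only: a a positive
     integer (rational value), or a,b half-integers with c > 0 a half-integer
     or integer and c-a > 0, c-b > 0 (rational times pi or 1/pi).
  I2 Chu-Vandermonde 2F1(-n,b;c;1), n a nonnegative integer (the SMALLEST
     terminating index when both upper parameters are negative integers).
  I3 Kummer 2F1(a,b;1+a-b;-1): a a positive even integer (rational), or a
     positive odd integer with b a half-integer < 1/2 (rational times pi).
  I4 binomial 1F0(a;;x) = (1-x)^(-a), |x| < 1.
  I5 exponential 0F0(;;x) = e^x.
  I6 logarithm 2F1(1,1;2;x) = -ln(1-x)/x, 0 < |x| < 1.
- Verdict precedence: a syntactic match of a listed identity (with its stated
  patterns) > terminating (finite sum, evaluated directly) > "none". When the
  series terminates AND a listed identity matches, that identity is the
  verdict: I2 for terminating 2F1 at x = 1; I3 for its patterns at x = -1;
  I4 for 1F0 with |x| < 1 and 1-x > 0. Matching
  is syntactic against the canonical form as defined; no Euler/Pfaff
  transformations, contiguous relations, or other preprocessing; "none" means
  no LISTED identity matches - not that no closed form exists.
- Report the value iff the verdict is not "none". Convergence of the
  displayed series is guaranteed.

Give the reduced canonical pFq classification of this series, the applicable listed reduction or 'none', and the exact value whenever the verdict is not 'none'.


This is -\frac{1}{2} * 2F1(-8, -\frac{3}{8}; \frac{4}{5}; 4) in reduced canonical form. Verdict: terminating - upper -8 stops the sum at k = 8; the 9 terms are added exactly. Exact value: \frac{1242403601}{21168128}.

The tell: x = 4 and the constant factors (prefactor -1/2) combine into one prefactor.
Adjacent-term ratio: r(k) = 4 * (k-8) (k-\frac{3}{8}) / [(k+\frac{4}{5}) (k+1)] - rational in k, leading ratio 4; with t_0 = -\frac{1}{2}, classification follows.


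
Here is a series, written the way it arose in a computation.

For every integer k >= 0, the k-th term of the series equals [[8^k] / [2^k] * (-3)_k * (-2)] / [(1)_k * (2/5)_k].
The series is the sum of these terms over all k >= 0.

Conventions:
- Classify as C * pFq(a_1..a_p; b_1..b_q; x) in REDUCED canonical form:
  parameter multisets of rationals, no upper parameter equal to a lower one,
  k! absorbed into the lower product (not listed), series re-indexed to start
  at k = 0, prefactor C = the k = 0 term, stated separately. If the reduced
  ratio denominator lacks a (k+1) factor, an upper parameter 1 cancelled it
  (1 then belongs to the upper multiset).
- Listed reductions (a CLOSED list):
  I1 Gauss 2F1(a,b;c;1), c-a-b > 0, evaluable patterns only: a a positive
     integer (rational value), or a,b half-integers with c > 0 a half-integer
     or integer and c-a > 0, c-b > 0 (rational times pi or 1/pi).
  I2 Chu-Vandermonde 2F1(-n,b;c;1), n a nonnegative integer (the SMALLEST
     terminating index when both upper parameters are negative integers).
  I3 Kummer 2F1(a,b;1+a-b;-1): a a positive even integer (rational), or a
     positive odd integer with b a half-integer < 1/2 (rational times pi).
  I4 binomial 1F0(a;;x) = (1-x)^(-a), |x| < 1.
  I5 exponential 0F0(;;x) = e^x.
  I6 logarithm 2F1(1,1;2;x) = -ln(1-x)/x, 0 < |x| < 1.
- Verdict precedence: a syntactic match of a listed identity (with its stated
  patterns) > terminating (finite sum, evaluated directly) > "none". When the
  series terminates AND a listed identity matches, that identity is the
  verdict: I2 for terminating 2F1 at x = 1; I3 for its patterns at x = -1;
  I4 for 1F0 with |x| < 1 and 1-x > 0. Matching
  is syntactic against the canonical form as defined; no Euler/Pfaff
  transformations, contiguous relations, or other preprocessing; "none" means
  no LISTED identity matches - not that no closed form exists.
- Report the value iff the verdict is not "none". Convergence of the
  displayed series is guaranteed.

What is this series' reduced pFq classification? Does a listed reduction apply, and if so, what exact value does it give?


First insight: from the first term -2: the two k-th powers (C = -2, x = 4) combine into one argument.
Ratio: r(k) = 4 * (k-3) / [(k+2/5) (k+1)] - rational in k. x = 4; t_0 = -2; negate the roots.

This is -2 * 1F1(-3; 2/5; 4) in reduced canonical form. Verdict: terminating - the sum ends at index 3 because -3 is a negative integer; exact evaluation follows. Value: -382/21.
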